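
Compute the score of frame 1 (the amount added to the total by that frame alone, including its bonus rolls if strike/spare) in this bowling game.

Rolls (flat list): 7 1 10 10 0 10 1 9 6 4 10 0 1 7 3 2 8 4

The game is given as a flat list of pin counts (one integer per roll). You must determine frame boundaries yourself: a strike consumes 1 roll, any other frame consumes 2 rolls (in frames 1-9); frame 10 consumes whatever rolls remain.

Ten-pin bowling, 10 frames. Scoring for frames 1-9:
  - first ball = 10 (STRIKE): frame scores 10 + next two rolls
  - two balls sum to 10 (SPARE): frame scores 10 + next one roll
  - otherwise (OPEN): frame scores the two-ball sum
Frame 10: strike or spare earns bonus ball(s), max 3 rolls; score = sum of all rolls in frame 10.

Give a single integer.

Answer: 8

Derivation:
Frame 1: OPEN (7+1=8). Cumulative: 8
Frame 2: STRIKE. 10 + next two rolls (10+0) = 20. Cumulative: 28
Frame 3: STRIKE. 10 + next two rolls (0+10) = 20. Cumulative: 48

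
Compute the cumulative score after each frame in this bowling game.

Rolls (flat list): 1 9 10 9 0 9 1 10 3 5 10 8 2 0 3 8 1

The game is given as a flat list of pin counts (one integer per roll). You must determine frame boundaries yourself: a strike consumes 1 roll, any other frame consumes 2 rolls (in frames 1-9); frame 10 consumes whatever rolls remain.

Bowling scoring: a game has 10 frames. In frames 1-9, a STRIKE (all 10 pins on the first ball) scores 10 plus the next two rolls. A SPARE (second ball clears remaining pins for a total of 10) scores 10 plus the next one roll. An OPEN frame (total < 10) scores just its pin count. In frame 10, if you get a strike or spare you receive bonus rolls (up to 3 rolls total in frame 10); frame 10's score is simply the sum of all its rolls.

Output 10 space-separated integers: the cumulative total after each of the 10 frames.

Frame 1: SPARE (1+9=10). 10 + next roll (10) = 20. Cumulative: 20
Frame 2: STRIKE. 10 + next two rolls (9+0) = 19. Cumulative: 39
Frame 3: OPEN (9+0=9). Cumulative: 48
Frame 4: SPARE (9+1=10). 10 + next roll (10) = 20. Cumulative: 68
Frame 5: STRIKE. 10 + next two rolls (3+5) = 18. Cumulative: 86
Frame 6: OPEN (3+5=8). Cumulative: 94
Frame 7: STRIKE. 10 + next two rolls (8+2) = 20. Cumulative: 114
Frame 8: SPARE (8+2=10). 10 + next roll (0) = 10. Cumulative: 124
Frame 9: OPEN (0+3=3). Cumulative: 127
Frame 10: OPEN. Sum of all frame-10 rolls (8+1) = 9. Cumulative: 136

Answer: 20 39 48 68 86 94 114 124 127 136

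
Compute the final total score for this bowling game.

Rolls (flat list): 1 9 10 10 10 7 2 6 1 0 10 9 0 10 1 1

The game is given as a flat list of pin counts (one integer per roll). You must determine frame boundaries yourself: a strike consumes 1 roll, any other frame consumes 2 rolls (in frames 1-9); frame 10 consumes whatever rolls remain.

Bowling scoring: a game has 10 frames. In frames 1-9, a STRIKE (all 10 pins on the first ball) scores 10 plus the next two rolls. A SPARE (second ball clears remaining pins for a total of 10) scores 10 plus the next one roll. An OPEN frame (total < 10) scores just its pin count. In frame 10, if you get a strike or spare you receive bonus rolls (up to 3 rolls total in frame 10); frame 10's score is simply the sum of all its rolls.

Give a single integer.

Frame 1: SPARE (1+9=10). 10 + next roll (10) = 20. Cumulative: 20
Frame 2: STRIKE. 10 + next two rolls (10+10) = 30. Cumulative: 50
Frame 3: STRIKE. 10 + next two rolls (10+7) = 27. Cumulative: 77
Frame 4: STRIKE. 10 + next two rolls (7+2) = 19. Cumulative: 96
Frame 5: OPEN (7+2=9). Cumulative: 105
Frame 6: OPEN (6+1=7). Cumulative: 112
Frame 7: SPARE (0+10=10). 10 + next roll (9) = 19. Cumulative: 131
Frame 8: OPEN (9+0=9). Cumulative: 140
Frame 9: STRIKE. 10 + next two rolls (1+1) = 12. Cumulative: 152
Frame 10: OPEN. Sum of all frame-10 rolls (1+1) = 2. Cumulative: 154

Answer: 154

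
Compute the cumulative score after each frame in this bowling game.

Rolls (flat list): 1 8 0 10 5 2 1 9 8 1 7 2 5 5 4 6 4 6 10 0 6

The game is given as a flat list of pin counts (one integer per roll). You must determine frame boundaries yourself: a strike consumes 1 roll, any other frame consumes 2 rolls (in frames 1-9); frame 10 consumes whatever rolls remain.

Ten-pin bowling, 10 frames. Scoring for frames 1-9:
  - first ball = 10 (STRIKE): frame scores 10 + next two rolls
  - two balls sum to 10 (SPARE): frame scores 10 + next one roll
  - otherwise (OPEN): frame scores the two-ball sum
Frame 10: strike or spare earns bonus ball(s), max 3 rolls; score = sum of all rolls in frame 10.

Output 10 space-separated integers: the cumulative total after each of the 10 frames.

Answer: 9 24 31 49 58 67 81 95 115 131

Derivation:
Frame 1: OPEN (1+8=9). Cumulative: 9
Frame 2: SPARE (0+10=10). 10 + next roll (5) = 15. Cumulative: 24
Frame 3: OPEN (5+2=7). Cumulative: 31
Frame 4: SPARE (1+9=10). 10 + next roll (8) = 18. Cumulative: 49
Frame 5: OPEN (8+1=9). Cumulative: 58
Frame 6: OPEN (7+2=9). Cumulative: 67
Frame 7: SPARE (5+5=10). 10 + next roll (4) = 14. Cumulative: 81
Frame 8: SPARE (4+6=10). 10 + next roll (4) = 14. Cumulative: 95
Frame 9: SPARE (4+6=10). 10 + next roll (10) = 20. Cumulative: 115
Frame 10: STRIKE. Sum of all frame-10 rolls (10+0+6) = 16. Cumulative: 131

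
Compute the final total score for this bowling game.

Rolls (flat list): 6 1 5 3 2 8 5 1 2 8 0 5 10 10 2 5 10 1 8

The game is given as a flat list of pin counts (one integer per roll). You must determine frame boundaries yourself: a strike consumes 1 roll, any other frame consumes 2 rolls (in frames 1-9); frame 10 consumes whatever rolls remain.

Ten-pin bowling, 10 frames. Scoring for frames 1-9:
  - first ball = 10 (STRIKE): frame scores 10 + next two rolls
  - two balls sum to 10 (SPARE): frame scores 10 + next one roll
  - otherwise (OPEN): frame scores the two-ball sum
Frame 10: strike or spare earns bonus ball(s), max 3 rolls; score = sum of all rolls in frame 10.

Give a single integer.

Frame 1: OPEN (6+1=7). Cumulative: 7
Frame 2: OPEN (5+3=8). Cumulative: 15
Frame 3: SPARE (2+8=10). 10 + next roll (5) = 15. Cumulative: 30
Frame 4: OPEN (5+1=6). Cumulative: 36
Frame 5: SPARE (2+8=10). 10 + next roll (0) = 10. Cumulative: 46
Frame 6: OPEN (0+5=5). Cumulative: 51
Frame 7: STRIKE. 10 + next two rolls (10+2) = 22. Cumulative: 73
Frame 8: STRIKE. 10 + next two rolls (2+5) = 17. Cumulative: 90
Frame 9: OPEN (2+5=7). Cumulative: 97
Frame 10: STRIKE. Sum of all frame-10 rolls (10+1+8) = 19. Cumulative: 116

Answer: 116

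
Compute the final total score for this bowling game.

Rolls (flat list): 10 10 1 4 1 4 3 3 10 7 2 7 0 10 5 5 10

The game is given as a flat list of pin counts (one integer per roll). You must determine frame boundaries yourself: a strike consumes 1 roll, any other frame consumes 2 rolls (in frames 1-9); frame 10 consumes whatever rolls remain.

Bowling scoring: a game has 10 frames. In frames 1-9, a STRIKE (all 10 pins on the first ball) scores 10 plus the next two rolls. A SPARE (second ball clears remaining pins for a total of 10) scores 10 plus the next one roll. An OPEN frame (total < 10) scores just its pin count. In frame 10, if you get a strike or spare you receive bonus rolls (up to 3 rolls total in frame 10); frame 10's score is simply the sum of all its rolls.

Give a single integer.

Answer: 127

Derivation:
Frame 1: STRIKE. 10 + next two rolls (10+1) = 21. Cumulative: 21
Frame 2: STRIKE. 10 + next two rolls (1+4) = 15. Cumulative: 36
Frame 3: OPEN (1+4=5). Cumulative: 41
Frame 4: OPEN (1+4=5). Cumulative: 46
Frame 5: OPEN (3+3=6). Cumulative: 52
Frame 6: STRIKE. 10 + next two rolls (7+2) = 19. Cumulative: 71
Frame 7: OPEN (7+2=9). Cumulative: 80
Frame 8: OPEN (7+0=7). Cumulative: 87
Frame 9: STRIKE. 10 + next two rolls (5+5) = 20. Cumulative: 107
Frame 10: SPARE. Sum of all frame-10 rolls (5+5+10) = 20. Cumulative: 127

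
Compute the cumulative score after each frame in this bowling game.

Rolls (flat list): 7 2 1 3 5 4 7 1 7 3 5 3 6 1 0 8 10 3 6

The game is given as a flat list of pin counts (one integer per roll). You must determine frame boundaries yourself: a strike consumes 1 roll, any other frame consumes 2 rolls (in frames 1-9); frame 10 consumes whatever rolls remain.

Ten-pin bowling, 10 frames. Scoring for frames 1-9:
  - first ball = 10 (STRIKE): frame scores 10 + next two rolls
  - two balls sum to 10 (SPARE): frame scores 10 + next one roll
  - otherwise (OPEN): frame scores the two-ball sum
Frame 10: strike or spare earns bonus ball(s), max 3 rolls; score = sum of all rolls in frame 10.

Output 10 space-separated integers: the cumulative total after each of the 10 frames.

Frame 1: OPEN (7+2=9). Cumulative: 9
Frame 2: OPEN (1+3=4). Cumulative: 13
Frame 3: OPEN (5+4=9). Cumulative: 22
Frame 4: OPEN (7+1=8). Cumulative: 30
Frame 5: SPARE (7+3=10). 10 + next roll (5) = 15. Cumulative: 45
Frame 6: OPEN (5+3=8). Cumulative: 53
Frame 7: OPEN (6+1=7). Cumulative: 60
Frame 8: OPEN (0+8=8). Cumulative: 68
Frame 9: STRIKE. 10 + next two rolls (3+6) = 19. Cumulative: 87
Frame 10: OPEN. Sum of all frame-10 rolls (3+6) = 9. Cumulative: 96

Answer: 9 13 22 30 45 53 60 68 87 96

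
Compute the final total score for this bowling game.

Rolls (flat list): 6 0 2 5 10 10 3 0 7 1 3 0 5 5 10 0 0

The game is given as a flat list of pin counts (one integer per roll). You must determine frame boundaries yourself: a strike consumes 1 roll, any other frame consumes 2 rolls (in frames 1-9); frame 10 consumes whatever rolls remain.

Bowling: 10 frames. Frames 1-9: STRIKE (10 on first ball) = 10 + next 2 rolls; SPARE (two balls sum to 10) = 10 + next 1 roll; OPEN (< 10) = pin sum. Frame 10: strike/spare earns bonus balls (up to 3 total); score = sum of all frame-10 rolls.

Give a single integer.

Answer: 93

Derivation:
Frame 1: OPEN (6+0=6). Cumulative: 6
Frame 2: OPEN (2+5=7). Cumulative: 13
Frame 3: STRIKE. 10 + next two rolls (10+3) = 23. Cumulative: 36
Frame 4: STRIKE. 10 + next two rolls (3+0) = 13. Cumulative: 49
Frame 5: OPEN (3+0=3). Cumulative: 52
Frame 6: OPEN (7+1=8). Cumulative: 60
Frame 7: OPEN (3+0=3). Cumulative: 63
Frame 8: SPARE (5+5=10). 10 + next roll (10) = 20. Cumulative: 83
Frame 9: STRIKE. 10 + next two rolls (0+0) = 10. Cumulative: 93
Frame 10: OPEN. Sum of all frame-10 rolls (0+0) = 0. Cumulative: 93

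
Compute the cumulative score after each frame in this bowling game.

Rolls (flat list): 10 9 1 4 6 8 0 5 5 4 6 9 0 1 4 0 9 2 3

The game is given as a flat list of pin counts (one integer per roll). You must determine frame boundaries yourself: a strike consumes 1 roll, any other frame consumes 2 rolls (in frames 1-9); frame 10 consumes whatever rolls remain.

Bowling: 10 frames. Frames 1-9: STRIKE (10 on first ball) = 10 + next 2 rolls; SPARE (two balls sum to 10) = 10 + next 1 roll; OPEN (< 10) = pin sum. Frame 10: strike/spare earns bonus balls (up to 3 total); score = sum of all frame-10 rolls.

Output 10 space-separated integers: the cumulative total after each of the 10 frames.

Answer: 20 34 52 60 74 93 102 107 116 121

Derivation:
Frame 1: STRIKE. 10 + next two rolls (9+1) = 20. Cumulative: 20
Frame 2: SPARE (9+1=10). 10 + next roll (4) = 14. Cumulative: 34
Frame 3: SPARE (4+6=10). 10 + next roll (8) = 18. Cumulative: 52
Frame 4: OPEN (8+0=8). Cumulative: 60
Frame 5: SPARE (5+5=10). 10 + next roll (4) = 14. Cumulative: 74
Frame 6: SPARE (4+6=10). 10 + next roll (9) = 19. Cumulative: 93
Frame 7: OPEN (9+0=9). Cumulative: 102
Frame 8: OPEN (1+4=5). Cumulative: 107
Frame 9: OPEN (0+9=9). Cumulative: 116
Frame 10: OPEN. Sum of all frame-10 rolls (2+3) = 5. Cumulative: 121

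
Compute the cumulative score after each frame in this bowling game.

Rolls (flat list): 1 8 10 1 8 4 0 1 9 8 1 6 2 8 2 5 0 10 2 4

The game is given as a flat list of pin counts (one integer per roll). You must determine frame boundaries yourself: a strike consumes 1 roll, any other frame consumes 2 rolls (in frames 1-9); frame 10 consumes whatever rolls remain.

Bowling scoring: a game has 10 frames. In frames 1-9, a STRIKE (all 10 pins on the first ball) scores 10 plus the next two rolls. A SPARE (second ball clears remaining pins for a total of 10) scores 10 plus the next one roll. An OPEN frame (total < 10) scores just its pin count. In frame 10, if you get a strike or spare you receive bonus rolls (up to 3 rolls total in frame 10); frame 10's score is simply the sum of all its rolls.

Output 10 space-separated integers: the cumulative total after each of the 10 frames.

Answer: 9 28 37 41 59 68 76 91 96 112

Derivation:
Frame 1: OPEN (1+8=9). Cumulative: 9
Frame 2: STRIKE. 10 + next two rolls (1+8) = 19. Cumulative: 28
Frame 3: OPEN (1+8=9). Cumulative: 37
Frame 4: OPEN (4+0=4). Cumulative: 41
Frame 5: SPARE (1+9=10). 10 + next roll (8) = 18. Cumulative: 59
Frame 6: OPEN (8+1=9). Cumulative: 68
Frame 7: OPEN (6+2=8). Cumulative: 76
Frame 8: SPARE (8+2=10). 10 + next roll (5) = 15. Cumulative: 91
Frame 9: OPEN (5+0=5). Cumulative: 96
Frame 10: STRIKE. Sum of all frame-10 rolls (10+2+4) = 16. Cumulative: 112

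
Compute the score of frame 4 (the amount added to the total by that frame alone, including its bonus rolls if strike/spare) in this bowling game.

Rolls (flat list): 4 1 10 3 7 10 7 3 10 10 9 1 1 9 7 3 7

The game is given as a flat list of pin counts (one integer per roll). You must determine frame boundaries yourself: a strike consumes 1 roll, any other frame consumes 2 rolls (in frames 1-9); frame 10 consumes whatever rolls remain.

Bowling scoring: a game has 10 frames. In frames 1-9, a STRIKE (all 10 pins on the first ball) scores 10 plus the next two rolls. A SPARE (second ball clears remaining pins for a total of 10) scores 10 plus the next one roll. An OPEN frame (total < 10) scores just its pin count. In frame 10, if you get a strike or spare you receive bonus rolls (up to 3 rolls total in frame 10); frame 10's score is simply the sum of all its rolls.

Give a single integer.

Frame 1: OPEN (4+1=5). Cumulative: 5
Frame 2: STRIKE. 10 + next two rolls (3+7) = 20. Cumulative: 25
Frame 3: SPARE (3+7=10). 10 + next roll (10) = 20. Cumulative: 45
Frame 4: STRIKE. 10 + next two rolls (7+3) = 20. Cumulative: 65
Frame 5: SPARE (7+3=10). 10 + next roll (10) = 20. Cumulative: 85
Frame 6: STRIKE. 10 + next two rolls (10+9) = 29. Cumulative: 114

Answer: 20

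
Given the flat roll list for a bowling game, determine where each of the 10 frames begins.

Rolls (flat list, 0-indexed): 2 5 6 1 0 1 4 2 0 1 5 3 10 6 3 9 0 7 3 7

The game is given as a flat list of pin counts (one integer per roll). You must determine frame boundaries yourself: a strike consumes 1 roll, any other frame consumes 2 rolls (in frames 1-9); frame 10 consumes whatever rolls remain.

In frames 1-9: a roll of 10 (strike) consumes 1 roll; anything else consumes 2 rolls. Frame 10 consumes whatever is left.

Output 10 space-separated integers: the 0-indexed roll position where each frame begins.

Answer: 0 2 4 6 8 10 12 13 15 17

Derivation:
Frame 1 starts at roll index 0: rolls=2,5 (sum=7), consumes 2 rolls
Frame 2 starts at roll index 2: rolls=6,1 (sum=7), consumes 2 rolls
Frame 3 starts at roll index 4: rolls=0,1 (sum=1), consumes 2 rolls
Frame 4 starts at roll index 6: rolls=4,2 (sum=6), consumes 2 rolls
Frame 5 starts at roll index 8: rolls=0,1 (sum=1), consumes 2 rolls
Frame 6 starts at roll index 10: rolls=5,3 (sum=8), consumes 2 rolls
Frame 7 starts at roll index 12: roll=10 (strike), consumes 1 roll
Frame 8 starts at roll index 13: rolls=6,3 (sum=9), consumes 2 rolls
Frame 9 starts at roll index 15: rolls=9,0 (sum=9), consumes 2 rolls
Frame 10 starts at roll index 17: 3 remaining rolls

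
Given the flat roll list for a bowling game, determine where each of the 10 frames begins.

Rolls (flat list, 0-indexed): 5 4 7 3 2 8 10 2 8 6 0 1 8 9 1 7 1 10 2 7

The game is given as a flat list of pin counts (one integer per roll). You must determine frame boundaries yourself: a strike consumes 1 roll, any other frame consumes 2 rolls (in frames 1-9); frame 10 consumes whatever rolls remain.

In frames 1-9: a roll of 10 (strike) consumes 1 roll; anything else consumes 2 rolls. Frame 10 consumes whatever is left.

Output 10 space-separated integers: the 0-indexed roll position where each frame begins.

Answer: 0 2 4 6 7 9 11 13 15 17

Derivation:
Frame 1 starts at roll index 0: rolls=5,4 (sum=9), consumes 2 rolls
Frame 2 starts at roll index 2: rolls=7,3 (sum=10), consumes 2 rolls
Frame 3 starts at roll index 4: rolls=2,8 (sum=10), consumes 2 rolls
Frame 4 starts at roll index 6: roll=10 (strike), consumes 1 roll
Frame 5 starts at roll index 7: rolls=2,8 (sum=10), consumes 2 rolls
Frame 6 starts at roll index 9: rolls=6,0 (sum=6), consumes 2 rolls
Frame 7 starts at roll index 11: rolls=1,8 (sum=9), consumes 2 rolls
Frame 8 starts at roll index 13: rolls=9,1 (sum=10), consumes 2 rolls
Frame 9 starts at roll index 15: rolls=7,1 (sum=8), consumes 2 rolls
Frame 10 starts at roll index 17: 3 remaining rolls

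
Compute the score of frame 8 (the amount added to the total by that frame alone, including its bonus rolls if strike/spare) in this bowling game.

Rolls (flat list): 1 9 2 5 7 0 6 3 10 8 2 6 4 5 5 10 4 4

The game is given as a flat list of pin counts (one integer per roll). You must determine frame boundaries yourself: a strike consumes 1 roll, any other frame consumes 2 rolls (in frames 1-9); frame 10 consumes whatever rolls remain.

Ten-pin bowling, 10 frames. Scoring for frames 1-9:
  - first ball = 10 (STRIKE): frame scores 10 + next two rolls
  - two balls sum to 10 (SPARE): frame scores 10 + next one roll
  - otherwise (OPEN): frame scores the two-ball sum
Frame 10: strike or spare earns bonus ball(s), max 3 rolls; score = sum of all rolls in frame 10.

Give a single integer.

Answer: 20

Derivation:
Frame 1: SPARE (1+9=10). 10 + next roll (2) = 12. Cumulative: 12
Frame 2: OPEN (2+5=7). Cumulative: 19
Frame 3: OPEN (7+0=7). Cumulative: 26
Frame 4: OPEN (6+3=9). Cumulative: 35
Frame 5: STRIKE. 10 + next two rolls (8+2) = 20. Cumulative: 55
Frame 6: SPARE (8+2=10). 10 + next roll (6) = 16. Cumulative: 71
Frame 7: SPARE (6+4=10). 10 + next roll (5) = 15. Cumulative: 86
Frame 8: SPARE (5+5=10). 10 + next roll (10) = 20. Cumulative: 106
Frame 9: STRIKE. 10 + next two rolls (4+4) = 18. Cumulative: 124
Frame 10: OPEN. Sum of all frame-10 rolls (4+4) = 8. Cumulative: 132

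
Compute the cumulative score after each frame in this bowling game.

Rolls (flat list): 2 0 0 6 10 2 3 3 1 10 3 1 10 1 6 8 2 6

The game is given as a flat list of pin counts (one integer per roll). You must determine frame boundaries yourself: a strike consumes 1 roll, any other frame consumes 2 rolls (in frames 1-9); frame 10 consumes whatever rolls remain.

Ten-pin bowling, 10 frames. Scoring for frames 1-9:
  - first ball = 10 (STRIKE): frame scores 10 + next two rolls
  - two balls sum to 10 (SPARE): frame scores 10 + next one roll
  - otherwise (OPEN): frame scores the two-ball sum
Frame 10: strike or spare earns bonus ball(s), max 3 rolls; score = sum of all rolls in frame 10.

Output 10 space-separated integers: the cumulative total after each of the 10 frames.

Frame 1: OPEN (2+0=2). Cumulative: 2
Frame 2: OPEN (0+6=6). Cumulative: 8
Frame 3: STRIKE. 10 + next two rolls (2+3) = 15. Cumulative: 23
Frame 4: OPEN (2+3=5). Cumulative: 28
Frame 5: OPEN (3+1=4). Cumulative: 32
Frame 6: STRIKE. 10 + next two rolls (3+1) = 14. Cumulative: 46
Frame 7: OPEN (3+1=4). Cumulative: 50
Frame 8: STRIKE. 10 + next two rolls (1+6) = 17. Cumulative: 67
Frame 9: OPEN (1+6=7). Cumulative: 74
Frame 10: SPARE. Sum of all frame-10 rolls (8+2+6) = 16. Cumulative: 90

Answer: 2 8 23 28 32 46 50 67 74 90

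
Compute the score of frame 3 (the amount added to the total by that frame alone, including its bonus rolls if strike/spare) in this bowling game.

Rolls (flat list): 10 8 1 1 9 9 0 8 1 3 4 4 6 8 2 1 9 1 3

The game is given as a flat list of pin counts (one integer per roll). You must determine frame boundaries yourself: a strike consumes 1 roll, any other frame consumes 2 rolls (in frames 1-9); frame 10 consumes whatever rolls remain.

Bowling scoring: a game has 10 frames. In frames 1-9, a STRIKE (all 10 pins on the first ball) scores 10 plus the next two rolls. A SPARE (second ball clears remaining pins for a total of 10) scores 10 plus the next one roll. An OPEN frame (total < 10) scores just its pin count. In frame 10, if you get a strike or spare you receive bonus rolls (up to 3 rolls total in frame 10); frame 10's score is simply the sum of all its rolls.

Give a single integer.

Answer: 19

Derivation:
Frame 1: STRIKE. 10 + next two rolls (8+1) = 19. Cumulative: 19
Frame 2: OPEN (8+1=9). Cumulative: 28
Frame 3: SPARE (1+9=10). 10 + next roll (9) = 19. Cumulative: 47
Frame 4: OPEN (9+0=9). Cumulative: 56
Frame 5: OPEN (8+1=9). Cumulative: 65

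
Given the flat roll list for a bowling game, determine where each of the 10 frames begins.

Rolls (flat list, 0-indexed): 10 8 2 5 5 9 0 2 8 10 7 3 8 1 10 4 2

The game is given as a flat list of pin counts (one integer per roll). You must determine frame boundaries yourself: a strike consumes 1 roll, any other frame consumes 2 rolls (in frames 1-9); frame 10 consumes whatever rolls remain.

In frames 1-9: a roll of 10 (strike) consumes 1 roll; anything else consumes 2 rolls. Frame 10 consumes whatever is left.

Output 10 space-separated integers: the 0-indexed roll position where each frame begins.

Answer: 0 1 3 5 7 9 10 12 14 15

Derivation:
Frame 1 starts at roll index 0: roll=10 (strike), consumes 1 roll
Frame 2 starts at roll index 1: rolls=8,2 (sum=10), consumes 2 rolls
Frame 3 starts at roll index 3: rolls=5,5 (sum=10), consumes 2 rolls
Frame 4 starts at roll index 5: rolls=9,0 (sum=9), consumes 2 rolls
Frame 5 starts at roll index 7: rolls=2,8 (sum=10), consumes 2 rolls
Frame 6 starts at roll index 9: roll=10 (strike), consumes 1 roll
Frame 7 starts at roll index 10: rolls=7,3 (sum=10), consumes 2 rolls
Frame 8 starts at roll index 12: rolls=8,1 (sum=9), consumes 2 rolls
Frame 9 starts at roll index 14: roll=10 (strike), consumes 1 roll
Frame 10 starts at roll index 15: 2 remaining rolls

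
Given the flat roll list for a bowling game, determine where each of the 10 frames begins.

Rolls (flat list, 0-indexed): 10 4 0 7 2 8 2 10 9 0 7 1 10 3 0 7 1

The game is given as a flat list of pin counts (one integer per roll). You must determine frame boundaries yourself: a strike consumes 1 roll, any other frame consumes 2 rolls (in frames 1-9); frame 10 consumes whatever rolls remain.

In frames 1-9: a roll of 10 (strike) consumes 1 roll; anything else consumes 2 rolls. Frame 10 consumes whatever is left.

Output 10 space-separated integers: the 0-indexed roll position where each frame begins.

Frame 1 starts at roll index 0: roll=10 (strike), consumes 1 roll
Frame 2 starts at roll index 1: rolls=4,0 (sum=4), consumes 2 rolls
Frame 3 starts at roll index 3: rolls=7,2 (sum=9), consumes 2 rolls
Frame 4 starts at roll index 5: rolls=8,2 (sum=10), consumes 2 rolls
Frame 5 starts at roll index 7: roll=10 (strike), consumes 1 roll
Frame 6 starts at roll index 8: rolls=9,0 (sum=9), consumes 2 rolls
Frame 7 starts at roll index 10: rolls=7,1 (sum=8), consumes 2 rolls
Frame 8 starts at roll index 12: roll=10 (strike), consumes 1 roll
Frame 9 starts at roll index 13: rolls=3,0 (sum=3), consumes 2 rolls
Frame 10 starts at roll index 15: 2 remaining rolls

Answer: 0 1 3 5 7 8 10 12 13 15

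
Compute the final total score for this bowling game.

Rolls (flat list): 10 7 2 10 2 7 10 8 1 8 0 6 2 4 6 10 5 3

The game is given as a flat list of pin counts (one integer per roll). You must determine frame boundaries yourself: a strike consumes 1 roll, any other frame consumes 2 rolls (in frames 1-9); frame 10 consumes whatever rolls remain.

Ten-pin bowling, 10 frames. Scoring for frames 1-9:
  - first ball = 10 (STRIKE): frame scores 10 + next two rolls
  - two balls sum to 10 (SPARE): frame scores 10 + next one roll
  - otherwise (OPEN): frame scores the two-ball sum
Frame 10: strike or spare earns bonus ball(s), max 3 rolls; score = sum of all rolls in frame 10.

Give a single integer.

Answer: 138

Derivation:
Frame 1: STRIKE. 10 + next two rolls (7+2) = 19. Cumulative: 19
Frame 2: OPEN (7+2=9). Cumulative: 28
Frame 3: STRIKE. 10 + next two rolls (2+7) = 19. Cumulative: 47
Frame 4: OPEN (2+7=9). Cumulative: 56
Frame 5: STRIKE. 10 + next two rolls (8+1) = 19. Cumulative: 75
Frame 6: OPEN (8+1=9). Cumulative: 84
Frame 7: OPEN (8+0=8). Cumulative: 92
Frame 8: OPEN (6+2=8). Cumulative: 100
Frame 9: SPARE (4+6=10). 10 + next roll (10) = 20. Cumulative: 120
Frame 10: STRIKE. Sum of all frame-10 rolls (10+5+3) = 18. Cumulative: 138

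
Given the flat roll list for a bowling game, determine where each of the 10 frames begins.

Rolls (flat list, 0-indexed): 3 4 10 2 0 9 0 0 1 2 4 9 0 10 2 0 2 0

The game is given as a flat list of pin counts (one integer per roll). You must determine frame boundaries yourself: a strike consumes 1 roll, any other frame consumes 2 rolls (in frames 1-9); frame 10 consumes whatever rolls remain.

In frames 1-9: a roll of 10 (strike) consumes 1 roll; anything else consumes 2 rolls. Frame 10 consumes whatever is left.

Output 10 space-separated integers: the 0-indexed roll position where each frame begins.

Answer: 0 2 3 5 7 9 11 13 14 16

Derivation:
Frame 1 starts at roll index 0: rolls=3,4 (sum=7), consumes 2 rolls
Frame 2 starts at roll index 2: roll=10 (strike), consumes 1 roll
Frame 3 starts at roll index 3: rolls=2,0 (sum=2), consumes 2 rolls
Frame 4 starts at roll index 5: rolls=9,0 (sum=9), consumes 2 rolls
Frame 5 starts at roll index 7: rolls=0,1 (sum=1), consumes 2 rolls
Frame 6 starts at roll index 9: rolls=2,4 (sum=6), consumes 2 rolls
Frame 7 starts at roll index 11: rolls=9,0 (sum=9), consumes 2 rolls
Frame 8 starts at roll index 13: roll=10 (strike), consumes 1 roll
Frame 9 starts at roll index 14: rolls=2,0 (sum=2), consumes 2 rolls
Frame 10 starts at roll index 16: 2 remaining rolls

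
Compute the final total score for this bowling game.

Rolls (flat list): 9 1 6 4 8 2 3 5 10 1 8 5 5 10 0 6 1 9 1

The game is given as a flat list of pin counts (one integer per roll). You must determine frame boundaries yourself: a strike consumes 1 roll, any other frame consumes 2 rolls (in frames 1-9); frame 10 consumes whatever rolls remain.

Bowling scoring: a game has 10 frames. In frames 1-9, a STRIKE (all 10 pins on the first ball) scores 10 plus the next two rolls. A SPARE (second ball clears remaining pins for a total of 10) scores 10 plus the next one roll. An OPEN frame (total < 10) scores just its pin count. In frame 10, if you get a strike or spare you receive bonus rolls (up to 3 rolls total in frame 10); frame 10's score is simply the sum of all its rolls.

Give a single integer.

Answer: 136

Derivation:
Frame 1: SPARE (9+1=10). 10 + next roll (6) = 16. Cumulative: 16
Frame 2: SPARE (6+4=10). 10 + next roll (8) = 18. Cumulative: 34
Frame 3: SPARE (8+2=10). 10 + next roll (3) = 13. Cumulative: 47
Frame 4: OPEN (3+5=8). Cumulative: 55
Frame 5: STRIKE. 10 + next two rolls (1+8) = 19. Cumulative: 74
Frame 6: OPEN (1+8=9). Cumulative: 83
Frame 7: SPARE (5+5=10). 10 + next roll (10) = 20. Cumulative: 103
Frame 8: STRIKE. 10 + next two rolls (0+6) = 16. Cumulative: 119
Frame 9: OPEN (0+6=6). Cumulative: 125
Frame 10: SPARE. Sum of all frame-10 rolls (1+9+1) = 11. Cumulative: 136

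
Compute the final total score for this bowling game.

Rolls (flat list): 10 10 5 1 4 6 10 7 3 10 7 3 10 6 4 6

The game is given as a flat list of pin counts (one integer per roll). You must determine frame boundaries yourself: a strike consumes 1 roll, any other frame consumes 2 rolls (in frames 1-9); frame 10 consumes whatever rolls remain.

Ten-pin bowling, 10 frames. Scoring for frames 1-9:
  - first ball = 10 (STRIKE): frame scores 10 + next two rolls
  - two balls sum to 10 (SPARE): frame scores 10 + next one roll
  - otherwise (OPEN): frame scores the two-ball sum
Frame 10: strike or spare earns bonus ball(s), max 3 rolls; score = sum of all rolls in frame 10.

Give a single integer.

Answer: 183

Derivation:
Frame 1: STRIKE. 10 + next two rolls (10+5) = 25. Cumulative: 25
Frame 2: STRIKE. 10 + next two rolls (5+1) = 16. Cumulative: 41
Frame 3: OPEN (5+1=6). Cumulative: 47
Frame 4: SPARE (4+6=10). 10 + next roll (10) = 20. Cumulative: 67
Frame 5: STRIKE. 10 + next two rolls (7+3) = 20. Cumulative: 87
Frame 6: SPARE (7+3=10). 10 + next roll (10) = 20. Cumulative: 107
Frame 7: STRIKE. 10 + next two rolls (7+3) = 20. Cumulative: 127
Frame 8: SPARE (7+3=10). 10 + next roll (10) = 20. Cumulative: 147
Frame 9: STRIKE. 10 + next two rolls (6+4) = 20. Cumulative: 167
Frame 10: SPARE. Sum of all frame-10 rolls (6+4+6) = 16. Cumulative: 183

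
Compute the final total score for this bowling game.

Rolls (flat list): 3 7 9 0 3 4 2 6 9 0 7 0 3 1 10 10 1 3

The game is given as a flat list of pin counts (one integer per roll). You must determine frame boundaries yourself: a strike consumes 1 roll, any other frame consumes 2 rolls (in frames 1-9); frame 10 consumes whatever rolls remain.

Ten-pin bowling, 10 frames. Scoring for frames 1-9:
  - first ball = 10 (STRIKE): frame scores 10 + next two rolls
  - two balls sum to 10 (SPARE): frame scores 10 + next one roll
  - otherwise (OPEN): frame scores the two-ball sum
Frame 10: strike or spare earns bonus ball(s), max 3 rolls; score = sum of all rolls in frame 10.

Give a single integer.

Answer: 102

Derivation:
Frame 1: SPARE (3+7=10). 10 + next roll (9) = 19. Cumulative: 19
Frame 2: OPEN (9+0=9). Cumulative: 28
Frame 3: OPEN (3+4=7). Cumulative: 35
Frame 4: OPEN (2+6=8). Cumulative: 43
Frame 5: OPEN (9+0=9). Cumulative: 52
Frame 6: OPEN (7+0=7). Cumulative: 59
Frame 7: OPEN (3+1=4). Cumulative: 63
Frame 8: STRIKE. 10 + next two rolls (10+1) = 21. Cumulative: 84
Frame 9: STRIKE. 10 + next two rolls (1+3) = 14. Cumulative: 98
Frame 10: OPEN. Sum of all frame-10 rolls (1+3) = 4. Cumulative: 102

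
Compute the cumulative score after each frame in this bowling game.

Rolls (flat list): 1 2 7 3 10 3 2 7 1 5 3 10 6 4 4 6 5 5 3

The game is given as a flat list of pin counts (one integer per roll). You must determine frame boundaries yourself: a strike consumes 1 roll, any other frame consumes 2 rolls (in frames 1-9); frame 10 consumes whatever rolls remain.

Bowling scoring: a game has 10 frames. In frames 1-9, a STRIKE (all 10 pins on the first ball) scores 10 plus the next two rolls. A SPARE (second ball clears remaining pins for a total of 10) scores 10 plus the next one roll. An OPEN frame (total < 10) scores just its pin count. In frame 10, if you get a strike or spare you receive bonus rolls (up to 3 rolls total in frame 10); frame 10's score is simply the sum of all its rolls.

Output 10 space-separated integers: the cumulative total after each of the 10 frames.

Frame 1: OPEN (1+2=3). Cumulative: 3
Frame 2: SPARE (7+3=10). 10 + next roll (10) = 20. Cumulative: 23
Frame 3: STRIKE. 10 + next two rolls (3+2) = 15. Cumulative: 38
Frame 4: OPEN (3+2=5). Cumulative: 43
Frame 5: OPEN (7+1=8). Cumulative: 51
Frame 6: OPEN (5+3=8). Cumulative: 59
Frame 7: STRIKE. 10 + next two rolls (6+4) = 20. Cumulative: 79
Frame 8: SPARE (6+4=10). 10 + next roll (4) = 14. Cumulative: 93
Frame 9: SPARE (4+6=10). 10 + next roll (5) = 15. Cumulative: 108
Frame 10: SPARE. Sum of all frame-10 rolls (5+5+3) = 13. Cumulative: 121

Answer: 3 23 38 43 51 59 79 93 108 121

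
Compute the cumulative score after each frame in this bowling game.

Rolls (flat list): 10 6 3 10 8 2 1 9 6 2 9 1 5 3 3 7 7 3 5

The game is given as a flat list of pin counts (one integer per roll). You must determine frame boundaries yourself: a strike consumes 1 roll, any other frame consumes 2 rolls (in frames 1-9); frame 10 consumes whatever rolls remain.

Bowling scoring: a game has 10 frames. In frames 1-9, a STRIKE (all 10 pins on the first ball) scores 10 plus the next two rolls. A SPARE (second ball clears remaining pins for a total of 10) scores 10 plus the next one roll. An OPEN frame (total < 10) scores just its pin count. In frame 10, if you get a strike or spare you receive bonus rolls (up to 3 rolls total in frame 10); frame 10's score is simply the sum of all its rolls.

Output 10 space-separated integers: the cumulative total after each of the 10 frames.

Frame 1: STRIKE. 10 + next two rolls (6+3) = 19. Cumulative: 19
Frame 2: OPEN (6+3=9). Cumulative: 28
Frame 3: STRIKE. 10 + next two rolls (8+2) = 20. Cumulative: 48
Frame 4: SPARE (8+2=10). 10 + next roll (1) = 11. Cumulative: 59
Frame 5: SPARE (1+9=10). 10 + next roll (6) = 16. Cumulative: 75
Frame 6: OPEN (6+2=8). Cumulative: 83
Frame 7: SPARE (9+1=10). 10 + next roll (5) = 15. Cumulative: 98
Frame 8: OPEN (5+3=8). Cumulative: 106
Frame 9: SPARE (3+7=10). 10 + next roll (7) = 17. Cumulative: 123
Frame 10: SPARE. Sum of all frame-10 rolls (7+3+5) = 15. Cumulative: 138

Answer: 19 28 48 59 75 83 98 106 123 138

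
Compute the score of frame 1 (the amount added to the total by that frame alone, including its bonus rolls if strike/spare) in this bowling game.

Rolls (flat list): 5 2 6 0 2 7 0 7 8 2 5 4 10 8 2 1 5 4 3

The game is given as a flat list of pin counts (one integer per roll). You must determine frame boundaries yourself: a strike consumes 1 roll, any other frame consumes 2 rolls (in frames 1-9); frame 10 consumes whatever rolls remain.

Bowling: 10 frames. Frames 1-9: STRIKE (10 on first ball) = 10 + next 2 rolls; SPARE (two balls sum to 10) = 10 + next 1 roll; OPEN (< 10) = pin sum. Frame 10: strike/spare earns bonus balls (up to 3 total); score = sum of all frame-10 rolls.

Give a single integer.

Frame 1: OPEN (5+2=7). Cumulative: 7
Frame 2: OPEN (6+0=6). Cumulative: 13
Frame 3: OPEN (2+7=9). Cumulative: 22

Answer: 7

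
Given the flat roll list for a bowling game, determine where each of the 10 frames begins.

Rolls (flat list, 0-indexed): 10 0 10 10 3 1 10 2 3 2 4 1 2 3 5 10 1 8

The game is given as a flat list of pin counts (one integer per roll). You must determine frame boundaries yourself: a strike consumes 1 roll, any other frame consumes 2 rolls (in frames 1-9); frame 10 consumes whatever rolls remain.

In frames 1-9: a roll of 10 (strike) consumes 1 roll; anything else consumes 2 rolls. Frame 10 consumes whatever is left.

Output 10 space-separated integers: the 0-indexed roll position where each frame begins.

Answer: 0 1 3 4 6 7 9 11 13 15

Derivation:
Frame 1 starts at roll index 0: roll=10 (strike), consumes 1 roll
Frame 2 starts at roll index 1: rolls=0,10 (sum=10), consumes 2 rolls
Frame 3 starts at roll index 3: roll=10 (strike), consumes 1 roll
Frame 4 starts at roll index 4: rolls=3,1 (sum=4), consumes 2 rolls
Frame 5 starts at roll index 6: roll=10 (strike), consumes 1 roll
Frame 6 starts at roll index 7: rolls=2,3 (sum=5), consumes 2 rolls
Frame 7 starts at roll index 9: rolls=2,4 (sum=6), consumes 2 rolls
Frame 8 starts at roll index 11: rolls=1,2 (sum=3), consumes 2 rolls
Frame 9 starts at roll index 13: rolls=3,5 (sum=8), consumes 2 rolls
Frame 10 starts at roll index 15: 3 remaining rolls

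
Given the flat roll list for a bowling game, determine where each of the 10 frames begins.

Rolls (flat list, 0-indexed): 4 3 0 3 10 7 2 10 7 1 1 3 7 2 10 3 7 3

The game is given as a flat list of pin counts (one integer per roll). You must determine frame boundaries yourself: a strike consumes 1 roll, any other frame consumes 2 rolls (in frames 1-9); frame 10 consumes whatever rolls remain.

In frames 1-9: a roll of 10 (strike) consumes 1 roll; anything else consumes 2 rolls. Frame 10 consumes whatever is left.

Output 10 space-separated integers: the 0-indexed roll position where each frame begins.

Answer: 0 2 4 5 7 8 10 12 14 15

Derivation:
Frame 1 starts at roll index 0: rolls=4,3 (sum=7), consumes 2 rolls
Frame 2 starts at roll index 2: rolls=0,3 (sum=3), consumes 2 rolls
Frame 3 starts at roll index 4: roll=10 (strike), consumes 1 roll
Frame 4 starts at roll index 5: rolls=7,2 (sum=9), consumes 2 rolls
Frame 5 starts at roll index 7: roll=10 (strike), consumes 1 roll
Frame 6 starts at roll index 8: rolls=7,1 (sum=8), consumes 2 rolls
Frame 7 starts at roll index 10: rolls=1,3 (sum=4), consumes 2 rolls
Frame 8 starts at roll index 12: rolls=7,2 (sum=9), consumes 2 rolls
Frame 9 starts at roll index 14: roll=10 (strike), consumes 1 roll
Frame 10 starts at roll index 15: 3 remaining rolls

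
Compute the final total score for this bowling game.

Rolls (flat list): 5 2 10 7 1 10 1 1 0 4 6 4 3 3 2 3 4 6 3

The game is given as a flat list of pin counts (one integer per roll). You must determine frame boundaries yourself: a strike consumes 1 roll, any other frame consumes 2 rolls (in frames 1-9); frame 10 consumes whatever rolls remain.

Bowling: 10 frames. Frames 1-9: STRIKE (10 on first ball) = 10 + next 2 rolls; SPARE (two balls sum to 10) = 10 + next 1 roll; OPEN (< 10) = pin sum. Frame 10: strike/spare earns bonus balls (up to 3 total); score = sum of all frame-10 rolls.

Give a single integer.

Answer: 88

Derivation:
Frame 1: OPEN (5+2=7). Cumulative: 7
Frame 2: STRIKE. 10 + next two rolls (7+1) = 18. Cumulative: 25
Frame 3: OPEN (7+1=8). Cumulative: 33
Frame 4: STRIKE. 10 + next two rolls (1+1) = 12. Cumulative: 45
Frame 5: OPEN (1+1=2). Cumulative: 47
Frame 6: OPEN (0+4=4). Cumulative: 51
Frame 7: SPARE (6+4=10). 10 + next roll (3) = 13. Cumulative: 64
Frame 8: OPEN (3+3=6). Cumulative: 70
Frame 9: OPEN (2+3=5). Cumulative: 75
Frame 10: SPARE. Sum of all frame-10 rolls (4+6+3) = 13. Cumulative: 88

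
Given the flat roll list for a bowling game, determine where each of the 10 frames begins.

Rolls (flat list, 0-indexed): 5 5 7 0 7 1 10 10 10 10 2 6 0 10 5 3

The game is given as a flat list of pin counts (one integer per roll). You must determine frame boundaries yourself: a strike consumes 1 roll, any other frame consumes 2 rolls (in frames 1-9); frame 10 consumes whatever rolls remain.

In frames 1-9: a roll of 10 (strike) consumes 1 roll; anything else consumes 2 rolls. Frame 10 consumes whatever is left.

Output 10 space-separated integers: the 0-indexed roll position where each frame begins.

Frame 1 starts at roll index 0: rolls=5,5 (sum=10), consumes 2 rolls
Frame 2 starts at roll index 2: rolls=7,0 (sum=7), consumes 2 rolls
Frame 3 starts at roll index 4: rolls=7,1 (sum=8), consumes 2 rolls
Frame 4 starts at roll index 6: roll=10 (strike), consumes 1 roll
Frame 5 starts at roll index 7: roll=10 (strike), consumes 1 roll
Frame 6 starts at roll index 8: roll=10 (strike), consumes 1 roll
Frame 7 starts at roll index 9: roll=10 (strike), consumes 1 roll
Frame 8 starts at roll index 10: rolls=2,6 (sum=8), consumes 2 rolls
Frame 9 starts at roll index 12: rolls=0,10 (sum=10), consumes 2 rolls
Frame 10 starts at roll index 14: 2 remaining rolls

Answer: 0 2 4 6 7 8 9 10 12 14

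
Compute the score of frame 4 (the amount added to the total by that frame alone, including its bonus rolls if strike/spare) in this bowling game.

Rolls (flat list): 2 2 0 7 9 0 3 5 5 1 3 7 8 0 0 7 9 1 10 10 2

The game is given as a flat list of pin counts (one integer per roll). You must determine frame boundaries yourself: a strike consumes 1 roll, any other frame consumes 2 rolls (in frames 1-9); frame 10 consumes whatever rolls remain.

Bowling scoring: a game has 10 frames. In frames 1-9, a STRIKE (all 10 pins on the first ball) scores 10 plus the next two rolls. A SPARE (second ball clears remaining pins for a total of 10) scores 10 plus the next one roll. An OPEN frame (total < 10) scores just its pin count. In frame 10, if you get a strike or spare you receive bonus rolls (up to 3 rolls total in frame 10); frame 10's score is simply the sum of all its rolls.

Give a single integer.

Frame 1: OPEN (2+2=4). Cumulative: 4
Frame 2: OPEN (0+7=7). Cumulative: 11
Frame 3: OPEN (9+0=9). Cumulative: 20
Frame 4: OPEN (3+5=8). Cumulative: 28
Frame 5: OPEN (5+1=6). Cumulative: 34
Frame 6: SPARE (3+7=10). 10 + next roll (8) = 18. Cumulative: 52

Answer: 8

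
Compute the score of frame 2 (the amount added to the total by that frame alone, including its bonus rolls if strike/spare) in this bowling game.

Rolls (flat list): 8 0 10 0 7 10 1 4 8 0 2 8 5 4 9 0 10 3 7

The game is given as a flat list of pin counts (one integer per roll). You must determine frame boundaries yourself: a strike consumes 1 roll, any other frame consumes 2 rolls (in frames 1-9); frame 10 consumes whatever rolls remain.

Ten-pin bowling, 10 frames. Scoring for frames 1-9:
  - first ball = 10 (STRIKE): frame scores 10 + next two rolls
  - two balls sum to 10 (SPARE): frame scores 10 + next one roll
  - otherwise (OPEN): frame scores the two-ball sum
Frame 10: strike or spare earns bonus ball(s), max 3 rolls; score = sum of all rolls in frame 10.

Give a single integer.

Frame 1: OPEN (8+0=8). Cumulative: 8
Frame 2: STRIKE. 10 + next two rolls (0+7) = 17. Cumulative: 25
Frame 3: OPEN (0+7=7). Cumulative: 32
Frame 4: STRIKE. 10 + next two rolls (1+4) = 15. Cumulative: 47

Answer: 17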